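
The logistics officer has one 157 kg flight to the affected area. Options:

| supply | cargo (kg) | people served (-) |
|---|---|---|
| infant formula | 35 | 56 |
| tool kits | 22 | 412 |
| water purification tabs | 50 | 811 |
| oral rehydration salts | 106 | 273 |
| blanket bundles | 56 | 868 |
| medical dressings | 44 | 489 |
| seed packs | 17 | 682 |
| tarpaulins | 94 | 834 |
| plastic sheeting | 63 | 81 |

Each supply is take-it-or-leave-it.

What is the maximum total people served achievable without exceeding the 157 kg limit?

2773

The ratio ordering already packs tightly: tool kits + water purification tabs + blanket bundles + seed packs, 145 kg, 2773.
Next best is tool kits + blanket bundles + medical dressings + seed packs at 2451 (139 kg) — short by 322.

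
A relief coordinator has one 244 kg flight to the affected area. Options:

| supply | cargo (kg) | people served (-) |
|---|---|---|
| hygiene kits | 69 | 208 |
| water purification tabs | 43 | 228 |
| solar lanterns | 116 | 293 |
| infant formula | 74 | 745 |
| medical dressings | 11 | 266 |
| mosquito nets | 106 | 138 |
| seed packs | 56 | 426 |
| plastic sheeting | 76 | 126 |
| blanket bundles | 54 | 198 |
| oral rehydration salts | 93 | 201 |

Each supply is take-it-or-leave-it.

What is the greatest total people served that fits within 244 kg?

By people served per kg: medical dressings 24.18, infant formula 10.07, seed packs 7.61, water purification tabs 5.30 lead.
Taking water purification tabs + infant formula + medical dressings + seed packs + blanket bundles: 238 kg used, 1863 in people served.
That's the maximum — no swap from here does better than 1863.

1863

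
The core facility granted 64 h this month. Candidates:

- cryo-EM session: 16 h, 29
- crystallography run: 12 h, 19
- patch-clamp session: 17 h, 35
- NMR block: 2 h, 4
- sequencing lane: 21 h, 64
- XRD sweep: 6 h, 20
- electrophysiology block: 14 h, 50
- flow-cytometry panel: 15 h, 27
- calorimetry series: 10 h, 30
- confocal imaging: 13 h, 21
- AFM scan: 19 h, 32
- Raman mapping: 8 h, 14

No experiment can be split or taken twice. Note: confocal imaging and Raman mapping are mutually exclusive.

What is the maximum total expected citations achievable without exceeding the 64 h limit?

Greedy by ratio would take NMR block + sequencing lane + XRD sweep + electrophysiology block + calorimetry series + Raman mapping: 61 h used, total 182.
Replace NMR block and Raman mapping with confocal imaging: the trade gains 3 net, giving 185 at 64 h.

185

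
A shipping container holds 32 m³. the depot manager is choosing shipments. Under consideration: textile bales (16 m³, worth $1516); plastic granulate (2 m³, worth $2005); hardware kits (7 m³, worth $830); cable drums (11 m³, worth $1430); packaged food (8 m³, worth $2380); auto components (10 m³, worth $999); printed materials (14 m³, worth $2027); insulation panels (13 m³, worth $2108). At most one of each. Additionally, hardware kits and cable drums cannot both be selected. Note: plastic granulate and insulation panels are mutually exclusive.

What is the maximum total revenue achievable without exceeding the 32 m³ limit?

7242

Taking plastic granulate + hardware kits + packaged food + printed materials: 31 m³ used, 7242 in revenue.
An exhaustive check of the 256 subsets confirms 7242.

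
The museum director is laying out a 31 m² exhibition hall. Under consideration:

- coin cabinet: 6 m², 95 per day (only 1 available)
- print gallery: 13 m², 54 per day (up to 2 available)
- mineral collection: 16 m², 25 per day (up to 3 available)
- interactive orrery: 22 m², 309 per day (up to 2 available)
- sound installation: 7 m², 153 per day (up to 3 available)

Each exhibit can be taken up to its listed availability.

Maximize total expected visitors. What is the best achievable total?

554

Best packing: coin cabinet + 3×sound installation — 27 m², 554 total.
The spare 4 m² is too small for any remaining exhibit, and no exchange beats 554.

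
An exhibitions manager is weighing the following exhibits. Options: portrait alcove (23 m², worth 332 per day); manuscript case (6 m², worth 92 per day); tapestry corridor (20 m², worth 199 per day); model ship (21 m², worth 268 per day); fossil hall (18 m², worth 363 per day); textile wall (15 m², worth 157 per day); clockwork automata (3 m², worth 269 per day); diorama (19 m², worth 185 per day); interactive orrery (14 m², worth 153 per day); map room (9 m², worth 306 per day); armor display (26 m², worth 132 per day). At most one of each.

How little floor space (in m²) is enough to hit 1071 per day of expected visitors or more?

44

Look for the lowest-floor combination reaching 1071.
Taking fossil hall + clockwork automata + interactive orrery + map room gives 1091 (≥ 1071) for 44 m².
Any bundle with less than 44 m² falls short of 1071.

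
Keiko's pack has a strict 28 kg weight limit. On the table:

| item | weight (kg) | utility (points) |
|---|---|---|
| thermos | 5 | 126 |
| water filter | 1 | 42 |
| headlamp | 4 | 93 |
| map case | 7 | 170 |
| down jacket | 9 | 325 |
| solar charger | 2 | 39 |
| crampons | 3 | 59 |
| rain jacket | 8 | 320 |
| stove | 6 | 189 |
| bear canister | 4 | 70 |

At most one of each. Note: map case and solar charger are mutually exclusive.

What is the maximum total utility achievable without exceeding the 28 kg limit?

969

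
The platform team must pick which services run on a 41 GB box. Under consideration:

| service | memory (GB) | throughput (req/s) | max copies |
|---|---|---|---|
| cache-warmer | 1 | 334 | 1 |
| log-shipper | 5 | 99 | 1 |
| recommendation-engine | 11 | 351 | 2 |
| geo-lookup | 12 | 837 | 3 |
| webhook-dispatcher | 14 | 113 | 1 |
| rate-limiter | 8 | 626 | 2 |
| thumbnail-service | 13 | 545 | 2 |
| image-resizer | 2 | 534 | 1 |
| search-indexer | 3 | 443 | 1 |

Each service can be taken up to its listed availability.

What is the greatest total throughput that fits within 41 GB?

3611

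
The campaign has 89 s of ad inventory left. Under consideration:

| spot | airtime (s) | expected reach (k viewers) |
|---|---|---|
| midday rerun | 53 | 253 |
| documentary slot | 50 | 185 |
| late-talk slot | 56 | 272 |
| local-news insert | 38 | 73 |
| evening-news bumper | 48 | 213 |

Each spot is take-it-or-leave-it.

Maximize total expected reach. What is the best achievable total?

286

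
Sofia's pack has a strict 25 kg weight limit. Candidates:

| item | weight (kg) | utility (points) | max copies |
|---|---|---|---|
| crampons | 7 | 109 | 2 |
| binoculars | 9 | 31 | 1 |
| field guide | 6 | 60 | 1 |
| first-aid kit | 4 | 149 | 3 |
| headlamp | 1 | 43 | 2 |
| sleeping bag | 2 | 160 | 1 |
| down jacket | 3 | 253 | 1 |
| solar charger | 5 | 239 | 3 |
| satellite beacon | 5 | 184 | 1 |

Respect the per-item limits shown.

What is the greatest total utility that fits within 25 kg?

By utility per kg: down jacket 84.33, sleeping bag 80.00, solar charger 47.80, headlamp 43.00 lead.
The ratio heuristic lands on 2×headlamp + sleeping bag + down jacket + 3×solar charger (1216) but leaves 3 kg idle.
The 1 kg tied up in headlamp is better spent on first-aid kit — total rises to 1322 (25 kg).

1322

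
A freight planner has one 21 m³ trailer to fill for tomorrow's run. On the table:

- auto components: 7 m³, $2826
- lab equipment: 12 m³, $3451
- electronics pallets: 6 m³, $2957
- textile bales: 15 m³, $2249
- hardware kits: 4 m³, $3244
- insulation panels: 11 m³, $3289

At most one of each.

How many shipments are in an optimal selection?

3

Optimal total is 9490.
One optimal bundle: electronics pallets + hardware kits + insulation panels (21 m³).
Any selection reaching 9490 contains exactly 3 shipments.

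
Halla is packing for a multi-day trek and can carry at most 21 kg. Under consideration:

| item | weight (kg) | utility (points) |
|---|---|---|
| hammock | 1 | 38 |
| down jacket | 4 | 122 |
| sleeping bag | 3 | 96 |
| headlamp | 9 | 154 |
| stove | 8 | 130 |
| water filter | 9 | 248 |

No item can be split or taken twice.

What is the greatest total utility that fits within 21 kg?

The ratio heuristic lands on hammock + down jacket + sleeping bag + water filter (504) but leaves 4 kg idle.
Replace down jacket with stove: the trade gains 8 net, giving 512 at 21 kg.
The closest alternative, hammock + down jacket + sleeping bag + water filter, reaches only 504.

512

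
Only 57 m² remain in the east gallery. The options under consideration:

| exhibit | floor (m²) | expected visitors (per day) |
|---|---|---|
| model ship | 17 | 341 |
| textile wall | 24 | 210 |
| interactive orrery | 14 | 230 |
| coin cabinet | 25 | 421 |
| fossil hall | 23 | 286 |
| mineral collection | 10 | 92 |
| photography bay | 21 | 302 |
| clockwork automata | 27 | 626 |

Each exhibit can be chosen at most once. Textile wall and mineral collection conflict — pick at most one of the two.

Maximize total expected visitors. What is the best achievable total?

The ratio ordering already packs tightly: model ship + mineral collection + clockwork automata, 54 m², 1059.
The closest alternative, coin cabinet + clockwork automata, reaches only 1047.

1059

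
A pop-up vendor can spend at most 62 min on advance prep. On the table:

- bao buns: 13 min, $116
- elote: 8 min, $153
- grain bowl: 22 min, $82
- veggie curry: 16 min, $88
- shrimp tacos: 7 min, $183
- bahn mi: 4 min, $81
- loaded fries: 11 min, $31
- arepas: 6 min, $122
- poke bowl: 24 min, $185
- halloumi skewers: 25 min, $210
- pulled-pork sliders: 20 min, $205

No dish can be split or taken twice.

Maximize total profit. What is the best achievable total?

860

Best packing: bao buns + elote + shrimp tacos + bahn mi + arepas + pulled-pork sliders — 58 min, 860 total.
The spare 4 min is too small for any remaining dish, and no exchange beats 860.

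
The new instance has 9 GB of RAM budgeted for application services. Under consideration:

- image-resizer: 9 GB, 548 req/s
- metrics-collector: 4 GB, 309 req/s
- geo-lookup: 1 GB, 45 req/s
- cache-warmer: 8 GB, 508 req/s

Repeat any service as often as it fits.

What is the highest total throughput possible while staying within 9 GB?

Best packing: 2×metrics-collector + geo-lookup — 9 GB, 663 total.
That's the maximum — no swap from here does better than 663.

663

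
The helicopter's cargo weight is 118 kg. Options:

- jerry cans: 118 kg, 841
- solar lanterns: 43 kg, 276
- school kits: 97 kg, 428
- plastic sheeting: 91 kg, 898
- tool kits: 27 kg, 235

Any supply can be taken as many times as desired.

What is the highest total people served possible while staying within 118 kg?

1133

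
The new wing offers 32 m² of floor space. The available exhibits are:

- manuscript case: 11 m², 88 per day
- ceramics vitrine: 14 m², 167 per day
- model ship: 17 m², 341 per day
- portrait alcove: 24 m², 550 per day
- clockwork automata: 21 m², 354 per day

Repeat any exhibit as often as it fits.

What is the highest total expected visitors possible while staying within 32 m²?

The ratio ordering already packs tightly: portrait alcove, 24 m², 550.
The spare 8 m² is too small for any remaining exhibit, and no exchange beats 550.

550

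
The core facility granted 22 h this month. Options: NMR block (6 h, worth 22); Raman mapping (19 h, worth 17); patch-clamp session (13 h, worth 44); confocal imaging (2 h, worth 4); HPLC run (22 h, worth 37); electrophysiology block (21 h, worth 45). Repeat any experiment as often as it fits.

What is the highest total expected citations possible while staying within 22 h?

Best packing: 3×NMR block + 2×confocal imaging — 22 h, 74 total.
That's the maximum — no swap from here does better than 74.

74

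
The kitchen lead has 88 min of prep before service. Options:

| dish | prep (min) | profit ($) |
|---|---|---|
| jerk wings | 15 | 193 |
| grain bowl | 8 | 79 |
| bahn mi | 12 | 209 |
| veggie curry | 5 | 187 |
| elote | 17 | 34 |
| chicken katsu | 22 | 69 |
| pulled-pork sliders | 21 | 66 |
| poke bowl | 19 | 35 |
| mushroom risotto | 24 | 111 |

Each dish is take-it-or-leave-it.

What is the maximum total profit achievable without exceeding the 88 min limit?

848

A density-first pass picks jerk wings + grain bowl + bahn mi + veggie curry + pulled-pork sliders + mushroom risotto — 845 at 85 min.
Replace pulled-pork sliders with chicken katsu: the trade gains 3 net, giving 848 at 86 min.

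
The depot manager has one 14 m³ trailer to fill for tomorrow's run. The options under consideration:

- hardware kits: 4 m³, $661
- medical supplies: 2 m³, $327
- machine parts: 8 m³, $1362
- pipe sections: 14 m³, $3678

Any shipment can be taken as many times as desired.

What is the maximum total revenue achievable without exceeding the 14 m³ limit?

Ranking by ratio (revenue/m³): pipe sections 262.71, machine parts 170.25, hardware kits 165.25.
The ratio ordering already packs tightly: pipe sections, 14 m³, 3678.
Every other selection either busts 14 m³ or fails to beat 3678.

3678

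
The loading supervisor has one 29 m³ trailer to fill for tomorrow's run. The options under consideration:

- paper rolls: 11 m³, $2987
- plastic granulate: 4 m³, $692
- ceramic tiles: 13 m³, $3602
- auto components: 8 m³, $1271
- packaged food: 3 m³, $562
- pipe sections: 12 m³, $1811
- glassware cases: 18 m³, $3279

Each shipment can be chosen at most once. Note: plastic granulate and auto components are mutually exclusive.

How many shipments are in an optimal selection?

3

Best achievable revenue is 7281.
paper rolls + plastic granulate + ceramic tiles hits 7281 at 28 m³.
All optima have 3 shipments.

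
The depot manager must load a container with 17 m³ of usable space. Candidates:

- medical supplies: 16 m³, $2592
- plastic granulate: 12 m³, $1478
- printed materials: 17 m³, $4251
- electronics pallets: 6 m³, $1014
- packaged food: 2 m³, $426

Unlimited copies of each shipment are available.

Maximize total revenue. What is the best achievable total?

4251

Density check — printed materials 250.06, packaged food 213.00, electronics pallets 169.00, medical supplies 162.00 are the best per m³.
Taking printed materials: 17 m³ used, 4251 in revenue.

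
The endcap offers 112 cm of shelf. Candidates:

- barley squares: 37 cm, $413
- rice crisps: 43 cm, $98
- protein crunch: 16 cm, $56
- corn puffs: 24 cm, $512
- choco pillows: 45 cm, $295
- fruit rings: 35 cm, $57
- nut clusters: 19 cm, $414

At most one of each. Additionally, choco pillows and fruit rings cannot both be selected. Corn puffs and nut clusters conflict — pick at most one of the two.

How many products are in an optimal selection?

3

The maximum weekly sales within 112 cm is 1220.
barley squares + corn puffs + choco pillows hits 1220 at 106 cm.
Any selection reaching 1220 contains exactly 3 products.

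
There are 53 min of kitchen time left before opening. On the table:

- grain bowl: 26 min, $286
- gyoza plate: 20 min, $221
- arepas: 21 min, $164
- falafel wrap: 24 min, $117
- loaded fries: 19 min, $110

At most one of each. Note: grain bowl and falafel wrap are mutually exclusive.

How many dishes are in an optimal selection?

The maximum profit within 53 min is 507.
grain bowl + gyoza plate hits 507 at 46 min.
Every optimal selection uses 2 dishes.

2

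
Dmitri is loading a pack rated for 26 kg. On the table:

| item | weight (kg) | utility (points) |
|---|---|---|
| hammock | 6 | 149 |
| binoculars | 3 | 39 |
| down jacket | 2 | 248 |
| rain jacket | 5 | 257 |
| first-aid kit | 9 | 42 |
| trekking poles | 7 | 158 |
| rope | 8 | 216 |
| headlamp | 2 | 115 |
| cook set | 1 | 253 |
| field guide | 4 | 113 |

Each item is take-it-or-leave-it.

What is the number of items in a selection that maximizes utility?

Optimal total is 1247.
One optimal bundle: down jacket + rain jacket + trekking poles + rope + headlamp + cook set (25 kg).
All optima have 6 items.

6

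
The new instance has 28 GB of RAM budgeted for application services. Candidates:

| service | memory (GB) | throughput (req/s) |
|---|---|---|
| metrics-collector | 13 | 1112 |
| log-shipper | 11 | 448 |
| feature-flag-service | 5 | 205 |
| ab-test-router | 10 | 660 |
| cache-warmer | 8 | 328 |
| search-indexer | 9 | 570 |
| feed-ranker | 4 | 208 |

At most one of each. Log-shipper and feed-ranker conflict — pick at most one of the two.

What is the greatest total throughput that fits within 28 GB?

Metrics-collector + ab-test-router + feed-ranker uses 27 of the 28 GB and totals 1980.
No other feasible combination exceeds 1980.

1980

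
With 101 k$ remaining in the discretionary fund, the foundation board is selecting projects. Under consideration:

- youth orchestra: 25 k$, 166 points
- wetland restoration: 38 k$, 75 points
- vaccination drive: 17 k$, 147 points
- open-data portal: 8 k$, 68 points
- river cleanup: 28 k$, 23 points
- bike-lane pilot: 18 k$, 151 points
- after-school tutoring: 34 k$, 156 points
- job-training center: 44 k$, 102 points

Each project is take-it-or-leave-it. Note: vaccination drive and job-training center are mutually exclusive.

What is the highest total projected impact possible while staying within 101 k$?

620

Ranking by ratio (projected impact/k$): vaccination drive 8.65, open-data portal 8.50, bike-lane pilot 8.39.
The ratio heuristic lands on youth orchestra + vaccination drive + open-data portal + river cleanup + bike-lane pilot (555) but leaves 5 k$ idle.
Dropping open-data portal and river cleanup frees 36 k$; slotting in after-school tutoring (34 k$) lifts the total to 620 at 94 k$.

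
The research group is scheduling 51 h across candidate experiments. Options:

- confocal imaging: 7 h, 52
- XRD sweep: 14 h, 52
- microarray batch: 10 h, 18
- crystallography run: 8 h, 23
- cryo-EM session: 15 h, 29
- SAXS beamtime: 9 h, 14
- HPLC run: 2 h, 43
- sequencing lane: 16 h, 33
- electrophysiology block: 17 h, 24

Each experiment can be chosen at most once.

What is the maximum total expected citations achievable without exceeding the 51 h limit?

203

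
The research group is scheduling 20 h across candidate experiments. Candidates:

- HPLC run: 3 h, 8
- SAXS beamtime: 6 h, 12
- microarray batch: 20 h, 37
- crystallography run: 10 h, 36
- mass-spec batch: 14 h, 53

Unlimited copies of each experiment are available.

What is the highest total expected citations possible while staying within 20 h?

72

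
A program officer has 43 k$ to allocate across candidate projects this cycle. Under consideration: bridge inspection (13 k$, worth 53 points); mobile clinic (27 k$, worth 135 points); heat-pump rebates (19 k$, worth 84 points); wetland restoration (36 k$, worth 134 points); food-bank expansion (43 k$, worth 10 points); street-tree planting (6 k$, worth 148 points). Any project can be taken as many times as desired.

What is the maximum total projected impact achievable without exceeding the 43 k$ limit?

1036

Ranking by ratio (projected impact/k$): street-tree planting 24.67, mobile clinic 5.00, heat-pump rebates 4.42, bridge inspection 4.08.
Best packing: 7×street-tree planting — 42 k$, 1036 total.
That's the maximum — no swap from here does better than 1036.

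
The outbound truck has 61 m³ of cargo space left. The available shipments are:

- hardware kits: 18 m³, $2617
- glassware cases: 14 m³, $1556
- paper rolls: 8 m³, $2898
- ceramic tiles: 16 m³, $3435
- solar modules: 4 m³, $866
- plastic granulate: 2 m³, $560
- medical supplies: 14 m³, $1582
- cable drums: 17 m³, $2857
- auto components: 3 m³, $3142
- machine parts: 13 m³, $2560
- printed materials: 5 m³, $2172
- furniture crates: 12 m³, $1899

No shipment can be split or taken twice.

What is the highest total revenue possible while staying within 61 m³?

The ratio heuristic lands on paper rolls + ceramic tiles + solar modules + plastic granulate + auto components + machine parts + printed materials (15633) but leaves 10 m³ idle.
Replace plastic granulate with furniture crates: the trade gains 1339 net, giving 16972 at 61 m³.
The closest alternative, paper rolls + ceramic tiles + plastic granulate + auto components + machine parts + printed materials + furniture crates, reaches only 16666.

16972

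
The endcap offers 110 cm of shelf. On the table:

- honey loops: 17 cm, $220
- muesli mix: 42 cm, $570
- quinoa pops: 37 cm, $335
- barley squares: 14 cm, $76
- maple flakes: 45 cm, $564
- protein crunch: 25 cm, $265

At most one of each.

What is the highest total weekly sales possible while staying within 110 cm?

The ratio ordering already packs tightly: honey loops + muesli mix + maple flakes, 104 cm, 1354.
Every other selection either busts 110 cm or fails to beat 1354.

1354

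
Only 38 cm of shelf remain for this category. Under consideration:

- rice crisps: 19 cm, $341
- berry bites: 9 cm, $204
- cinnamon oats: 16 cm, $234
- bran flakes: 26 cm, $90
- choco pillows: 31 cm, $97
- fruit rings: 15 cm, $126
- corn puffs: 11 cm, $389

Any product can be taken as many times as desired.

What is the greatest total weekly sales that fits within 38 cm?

Ranking by ratio (weekly sales/cm): corn puffs 35.36, berry bites 22.67, rice crisps 17.95.
The ratio ordering already packs tightly: 3×corn puffs, 33 cm, 1167.
No other feasible combination exceeds 1167.

1167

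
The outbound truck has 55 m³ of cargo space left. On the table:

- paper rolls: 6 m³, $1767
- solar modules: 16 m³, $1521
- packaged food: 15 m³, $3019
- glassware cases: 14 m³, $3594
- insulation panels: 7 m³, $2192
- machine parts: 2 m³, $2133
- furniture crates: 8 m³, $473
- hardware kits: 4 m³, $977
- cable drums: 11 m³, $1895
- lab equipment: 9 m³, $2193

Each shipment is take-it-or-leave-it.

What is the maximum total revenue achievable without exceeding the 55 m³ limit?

14898

The ratio heuristic lands on paper rolls + glassware cases + insulation panels + machine parts + hardware kits + cable drums + lab equipment (14751) but leaves 2 m³ idle.
The 15 m³ tied up in hardware kits and cable drums is better spent on packaged food — total rises to 14898 (53 m³).
That's the maximum — no swap from here does better than 14898.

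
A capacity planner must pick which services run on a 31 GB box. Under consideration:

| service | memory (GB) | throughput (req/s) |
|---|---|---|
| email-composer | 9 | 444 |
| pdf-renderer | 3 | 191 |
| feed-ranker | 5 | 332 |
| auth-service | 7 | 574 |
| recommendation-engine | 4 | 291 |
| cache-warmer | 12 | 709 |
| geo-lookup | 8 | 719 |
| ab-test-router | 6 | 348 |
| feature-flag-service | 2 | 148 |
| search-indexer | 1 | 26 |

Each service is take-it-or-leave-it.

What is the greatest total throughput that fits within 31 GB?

2312

A density-first pass picks pdf-renderer + feed-ranker + auth-service + recommendation-engine + geo-lookup + feature-flag-service + search-indexer — 2281 at 30 GB.
The 5 GB tied up in recommendation-engine and search-indexer is better spent on ab-test-router — total rises to 2312 (31 GB).
The closest alternative, pdf-renderer + auth-service + recommendation-engine + geo-lookup + ab-test-router + feature-flag-service + search-indexer, reaches only 2297.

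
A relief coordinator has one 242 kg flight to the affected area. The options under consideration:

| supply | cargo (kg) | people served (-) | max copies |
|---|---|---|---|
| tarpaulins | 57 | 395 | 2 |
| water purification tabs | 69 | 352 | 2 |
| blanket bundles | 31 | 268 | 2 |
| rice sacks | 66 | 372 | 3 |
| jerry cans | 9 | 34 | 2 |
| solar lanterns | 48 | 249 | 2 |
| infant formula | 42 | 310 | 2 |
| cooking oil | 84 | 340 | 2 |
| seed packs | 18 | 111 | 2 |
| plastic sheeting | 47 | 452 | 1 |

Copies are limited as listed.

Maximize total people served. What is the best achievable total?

1889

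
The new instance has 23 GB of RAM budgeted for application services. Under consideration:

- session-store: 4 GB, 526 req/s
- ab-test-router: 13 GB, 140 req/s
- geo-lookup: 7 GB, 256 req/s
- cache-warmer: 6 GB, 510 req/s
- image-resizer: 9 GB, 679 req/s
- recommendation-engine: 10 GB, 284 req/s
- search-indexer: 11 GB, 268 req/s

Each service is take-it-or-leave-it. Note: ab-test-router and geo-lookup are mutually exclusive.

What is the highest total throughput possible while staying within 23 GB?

Density check — session-store 131.50, cache-warmer 85.00, image-resizer 75.44 are the best per GB.
The ratio ordering already packs tightly: session-store + cache-warmer + image-resizer, 19 GB, 1715.
Next best is session-store + image-resizer + recommendation-engine at 1489 (23 GB) — short by 226.

1715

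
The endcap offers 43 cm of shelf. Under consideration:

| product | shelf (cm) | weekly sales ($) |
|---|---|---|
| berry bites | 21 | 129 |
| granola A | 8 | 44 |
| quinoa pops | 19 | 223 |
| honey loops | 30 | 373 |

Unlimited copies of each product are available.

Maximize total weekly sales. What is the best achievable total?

The ratio heuristic lands on granola A + honey loops (417) but leaves 5 cm idle.
Replace granola A and honey loops with 2×quinoa pops: the trade gains 29 net, giving 446 at 38 cm.

446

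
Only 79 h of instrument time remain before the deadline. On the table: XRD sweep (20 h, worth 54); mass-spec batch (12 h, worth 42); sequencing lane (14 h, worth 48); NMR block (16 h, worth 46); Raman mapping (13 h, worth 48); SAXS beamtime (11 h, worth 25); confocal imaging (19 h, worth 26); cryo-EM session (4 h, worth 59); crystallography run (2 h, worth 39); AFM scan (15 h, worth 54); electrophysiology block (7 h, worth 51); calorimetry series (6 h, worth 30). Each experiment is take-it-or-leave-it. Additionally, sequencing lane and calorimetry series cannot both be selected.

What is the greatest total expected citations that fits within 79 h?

377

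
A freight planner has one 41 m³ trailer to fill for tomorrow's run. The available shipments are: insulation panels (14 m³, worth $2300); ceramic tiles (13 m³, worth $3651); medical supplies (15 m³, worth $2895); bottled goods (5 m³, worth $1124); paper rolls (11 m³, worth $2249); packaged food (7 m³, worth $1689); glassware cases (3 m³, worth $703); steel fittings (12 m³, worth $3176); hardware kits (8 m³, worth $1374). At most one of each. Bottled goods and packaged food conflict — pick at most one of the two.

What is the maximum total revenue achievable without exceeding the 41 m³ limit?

Best packing: ceramic tiles + bottled goods + paper rolls + steel fittings — 41 m³, 10200 total.

10200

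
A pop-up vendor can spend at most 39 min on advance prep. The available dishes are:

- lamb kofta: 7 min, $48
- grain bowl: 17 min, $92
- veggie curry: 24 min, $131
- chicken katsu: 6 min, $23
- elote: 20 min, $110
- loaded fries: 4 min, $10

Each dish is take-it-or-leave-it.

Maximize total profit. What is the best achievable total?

202

Filling by ratio: lamb kofta + chicken katsu + elote + loaded fries for 191, with 2 min left unused.
Dropping elote and loaded fries frees 24 min; slotting in veggie curry (24 min) lifts the total to 202 at 37 min.
Grain bowl + elote matches that 202 at 37 min; no feasible combination exceeds it.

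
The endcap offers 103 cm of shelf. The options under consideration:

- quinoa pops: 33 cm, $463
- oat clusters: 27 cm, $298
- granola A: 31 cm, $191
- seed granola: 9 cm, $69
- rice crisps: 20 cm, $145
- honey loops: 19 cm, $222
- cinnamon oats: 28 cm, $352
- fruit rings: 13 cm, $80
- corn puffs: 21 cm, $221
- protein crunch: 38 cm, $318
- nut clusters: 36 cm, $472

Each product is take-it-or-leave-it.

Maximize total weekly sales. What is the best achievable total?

Best packing: quinoa pops + cinnamon oats + nut clusters — 97 cm, 1287 total.
Nothing else within 103 cm beats 1287.

1287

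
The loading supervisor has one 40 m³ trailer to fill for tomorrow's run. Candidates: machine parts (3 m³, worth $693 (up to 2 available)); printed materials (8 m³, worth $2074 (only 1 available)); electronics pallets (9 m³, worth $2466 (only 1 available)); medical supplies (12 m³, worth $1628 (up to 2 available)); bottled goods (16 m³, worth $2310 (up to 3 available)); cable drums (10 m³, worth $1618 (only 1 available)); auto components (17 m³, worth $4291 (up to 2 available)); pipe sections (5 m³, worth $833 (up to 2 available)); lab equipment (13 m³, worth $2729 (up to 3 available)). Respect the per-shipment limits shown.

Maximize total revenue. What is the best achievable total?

Best packing: 2×machine parts + printed materials + electronics pallets + auto components — 40 m³, 10217 total.
Nothing else within 40 m³ beats 10217.

10217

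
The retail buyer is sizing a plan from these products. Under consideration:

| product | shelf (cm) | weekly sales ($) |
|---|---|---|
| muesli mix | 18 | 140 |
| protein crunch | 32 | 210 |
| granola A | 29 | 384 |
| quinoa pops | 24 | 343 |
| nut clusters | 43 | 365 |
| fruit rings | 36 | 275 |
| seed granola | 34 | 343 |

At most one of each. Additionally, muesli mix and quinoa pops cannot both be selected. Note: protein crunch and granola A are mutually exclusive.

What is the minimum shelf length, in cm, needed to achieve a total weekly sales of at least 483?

47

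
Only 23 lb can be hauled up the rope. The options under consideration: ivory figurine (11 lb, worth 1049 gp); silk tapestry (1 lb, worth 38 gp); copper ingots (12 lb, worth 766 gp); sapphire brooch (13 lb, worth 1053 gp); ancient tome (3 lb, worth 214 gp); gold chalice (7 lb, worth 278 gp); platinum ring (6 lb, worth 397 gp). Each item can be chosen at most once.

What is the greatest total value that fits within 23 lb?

1815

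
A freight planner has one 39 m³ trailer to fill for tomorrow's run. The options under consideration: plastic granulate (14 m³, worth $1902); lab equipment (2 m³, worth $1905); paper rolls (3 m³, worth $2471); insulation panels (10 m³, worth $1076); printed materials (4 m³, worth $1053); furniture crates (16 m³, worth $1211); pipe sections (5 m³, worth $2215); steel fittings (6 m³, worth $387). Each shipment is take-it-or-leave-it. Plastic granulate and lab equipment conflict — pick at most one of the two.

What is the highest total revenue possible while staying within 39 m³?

9242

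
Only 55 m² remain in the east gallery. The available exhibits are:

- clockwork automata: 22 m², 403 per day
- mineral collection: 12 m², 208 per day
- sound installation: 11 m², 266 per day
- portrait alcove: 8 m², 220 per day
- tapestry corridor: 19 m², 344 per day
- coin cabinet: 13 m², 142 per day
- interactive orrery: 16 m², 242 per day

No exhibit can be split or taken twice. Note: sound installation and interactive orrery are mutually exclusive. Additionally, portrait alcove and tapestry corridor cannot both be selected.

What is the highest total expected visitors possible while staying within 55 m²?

1097

Taking clockwork automata + mineral collection + sound installation + portrait alcove: 53 m² used, 1097 in expected visitors.
Runner-up clockwork automata + sound installation + portrait alcove + coin cabinet tops out at 1031.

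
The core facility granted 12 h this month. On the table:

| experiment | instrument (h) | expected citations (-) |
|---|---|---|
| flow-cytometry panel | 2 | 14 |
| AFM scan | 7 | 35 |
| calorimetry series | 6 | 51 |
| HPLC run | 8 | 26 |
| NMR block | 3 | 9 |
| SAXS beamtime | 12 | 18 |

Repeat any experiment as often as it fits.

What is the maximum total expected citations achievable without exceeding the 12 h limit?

Ranking by ratio (expected citations/h): calorimetry series 8.50, flow-cytometry panel 7.00, AFM scan 5.00.
Taking 2×calorimetry series: 12 h used, 102 in expected citations.
No other feasible combination exceeds 102.

102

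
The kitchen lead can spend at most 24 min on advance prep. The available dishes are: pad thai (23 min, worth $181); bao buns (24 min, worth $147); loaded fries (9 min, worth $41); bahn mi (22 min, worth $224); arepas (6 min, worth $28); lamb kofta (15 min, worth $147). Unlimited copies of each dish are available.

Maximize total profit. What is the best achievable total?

Bahn mi uses 22 of the 24 min and totals 224.
The spare 2 min is too small for any remaining dish, and no exchange beats 224.

224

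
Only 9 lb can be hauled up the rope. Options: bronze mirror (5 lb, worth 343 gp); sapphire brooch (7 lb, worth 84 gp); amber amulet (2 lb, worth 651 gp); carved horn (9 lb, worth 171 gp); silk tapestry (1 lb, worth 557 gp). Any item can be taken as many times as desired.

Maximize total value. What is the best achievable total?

5013

Ranking by ratio (value/lb): silk tapestry 557.00, amber amulet 325.50, bronze mirror 68.60, carved horn 19.00.
The ratio ordering already packs tightly: 9×silk tapestry, 9 lb, 5013.
That's the maximum — no swap from here does better than 5013.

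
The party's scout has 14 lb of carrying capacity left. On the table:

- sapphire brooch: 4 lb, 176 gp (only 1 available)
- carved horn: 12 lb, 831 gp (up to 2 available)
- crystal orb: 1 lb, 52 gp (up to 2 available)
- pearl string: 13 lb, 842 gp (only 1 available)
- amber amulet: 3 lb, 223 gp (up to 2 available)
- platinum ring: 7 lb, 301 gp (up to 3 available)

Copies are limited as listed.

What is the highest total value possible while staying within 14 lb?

A density-first pass picks sapphire brooch + 2×crystal orb + 2×amber amulet — 726 at 12 lb.
Dropping sapphire brooch and 2×amber amulet frees 10 lb; slotting in carved horn (12 lb) lifts the total to 935 at 14 lb.
Nothing else within 14 lb beats 935.

935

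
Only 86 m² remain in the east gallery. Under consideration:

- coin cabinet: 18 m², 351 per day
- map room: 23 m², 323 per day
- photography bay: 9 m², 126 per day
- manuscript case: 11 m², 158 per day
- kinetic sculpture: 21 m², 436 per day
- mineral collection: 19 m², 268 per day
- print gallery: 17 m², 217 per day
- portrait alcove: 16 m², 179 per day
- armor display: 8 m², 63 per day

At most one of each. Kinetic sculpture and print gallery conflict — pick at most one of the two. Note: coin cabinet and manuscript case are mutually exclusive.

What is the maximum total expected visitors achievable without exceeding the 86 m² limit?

Best packing: coin cabinet + map room + kinetic sculpture + mineral collection — 81 m², 1378 total.
The closest alternative, coin cabinet + photography bay + kinetic sculpture + mineral collection + portrait alcove, reaches only 1360.

1378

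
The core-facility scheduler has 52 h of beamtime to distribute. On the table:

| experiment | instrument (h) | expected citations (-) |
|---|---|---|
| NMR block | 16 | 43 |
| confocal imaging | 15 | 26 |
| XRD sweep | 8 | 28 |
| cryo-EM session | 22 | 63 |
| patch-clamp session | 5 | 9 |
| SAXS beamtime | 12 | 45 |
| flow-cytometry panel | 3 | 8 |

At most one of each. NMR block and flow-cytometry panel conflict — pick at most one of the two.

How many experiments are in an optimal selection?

Best achievable expected citations is 153.
One optimal bundle: XRD sweep + cryo-EM session + patch-clamp session + SAXS beamtime + flow-cytometry panel (50 h).
Every optimal selection uses 5 experiments.

5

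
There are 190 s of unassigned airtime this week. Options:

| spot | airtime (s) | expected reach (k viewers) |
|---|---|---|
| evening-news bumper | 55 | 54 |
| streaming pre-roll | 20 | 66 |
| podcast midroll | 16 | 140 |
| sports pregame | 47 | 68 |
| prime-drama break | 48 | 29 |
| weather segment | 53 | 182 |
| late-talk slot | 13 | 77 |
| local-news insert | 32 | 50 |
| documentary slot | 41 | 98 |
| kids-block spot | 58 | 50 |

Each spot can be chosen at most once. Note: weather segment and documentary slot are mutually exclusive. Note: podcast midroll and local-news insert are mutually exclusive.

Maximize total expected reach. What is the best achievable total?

533

Density check — podcast midroll 8.75, late-talk slot 5.92, weather segment 3.43 are the best per s.
Streaming pre-roll + podcast midroll + sports pregame + weather segment + late-talk slot uses 149 of the 190 s and totals 533.
Every other selection either busts 190 s or breaks a pairing rule or fails to beat 533.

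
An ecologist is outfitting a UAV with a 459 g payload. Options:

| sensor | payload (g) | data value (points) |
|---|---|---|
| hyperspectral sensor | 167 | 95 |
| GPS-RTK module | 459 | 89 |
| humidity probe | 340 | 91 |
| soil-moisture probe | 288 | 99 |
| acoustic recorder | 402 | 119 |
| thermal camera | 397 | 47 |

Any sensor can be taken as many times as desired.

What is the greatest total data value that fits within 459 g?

194

Ranking by ratio (data value/g): hyperspectral sensor 0.57, soil-moisture probe 0.34, acoustic recorder 0.30.
Taking the top-ratio sensors first gives 2×hyperspectral sensor for 190 (334 g).
Dropping hyperspectral sensor frees 167 g; slotting in soil-moisture probe (288 g) lifts the total to 194 at 455 g.
That's the maximum — no swap from here does better than 194.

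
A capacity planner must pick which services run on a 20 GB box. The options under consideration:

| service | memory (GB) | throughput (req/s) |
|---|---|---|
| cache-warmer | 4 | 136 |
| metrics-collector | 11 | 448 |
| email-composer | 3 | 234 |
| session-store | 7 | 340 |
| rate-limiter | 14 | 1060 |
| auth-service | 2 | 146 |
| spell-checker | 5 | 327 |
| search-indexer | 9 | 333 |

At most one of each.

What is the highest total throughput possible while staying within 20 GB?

1440

Ranking by ratio (throughput/GB): email-composer 78.00, rate-limiter 75.71, auth-service 73.00.
Email-composer + rate-limiter + auth-service uses 19 of the 20 GB and totals 1440.
The spare 1 GB is too small for any remaining service, and no exchange beats 1440.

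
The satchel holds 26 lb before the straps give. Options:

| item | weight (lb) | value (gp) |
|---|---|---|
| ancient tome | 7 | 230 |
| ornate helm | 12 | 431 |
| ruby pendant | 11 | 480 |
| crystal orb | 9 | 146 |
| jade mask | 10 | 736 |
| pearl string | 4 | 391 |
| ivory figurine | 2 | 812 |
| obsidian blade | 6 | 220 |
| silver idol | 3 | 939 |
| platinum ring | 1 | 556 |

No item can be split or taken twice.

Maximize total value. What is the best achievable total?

3654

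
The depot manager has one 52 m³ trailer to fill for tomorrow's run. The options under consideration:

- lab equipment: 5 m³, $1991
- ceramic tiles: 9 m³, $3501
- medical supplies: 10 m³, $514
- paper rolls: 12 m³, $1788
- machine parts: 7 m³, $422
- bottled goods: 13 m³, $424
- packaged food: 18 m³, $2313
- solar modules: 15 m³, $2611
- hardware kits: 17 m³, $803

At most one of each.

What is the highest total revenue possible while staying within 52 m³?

10416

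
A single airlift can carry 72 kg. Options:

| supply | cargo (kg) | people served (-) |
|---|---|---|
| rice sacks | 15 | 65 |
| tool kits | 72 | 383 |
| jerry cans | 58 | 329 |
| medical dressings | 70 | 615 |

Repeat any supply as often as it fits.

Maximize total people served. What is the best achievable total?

Medical dressings uses 70 of the 72 kg and totals 615.
Nothing else within 72 kg beats 615.

615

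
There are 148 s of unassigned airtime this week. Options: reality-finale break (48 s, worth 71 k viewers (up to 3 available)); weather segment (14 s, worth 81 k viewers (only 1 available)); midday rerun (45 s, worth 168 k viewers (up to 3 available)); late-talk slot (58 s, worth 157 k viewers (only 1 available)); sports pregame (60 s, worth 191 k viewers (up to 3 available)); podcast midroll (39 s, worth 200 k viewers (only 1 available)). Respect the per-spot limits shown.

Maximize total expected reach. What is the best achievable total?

Ranking by ratio (expected reach/s): weather segment 5.79, podcast midroll 5.13, midday rerun 3.73, sports pregame 3.18.
Weather segment + 2×midday rerun + podcast midroll uses 143 of the 148 s and totals 617.
The spare 5 s is too small for any remaining spot, and no exchange beats 617.

617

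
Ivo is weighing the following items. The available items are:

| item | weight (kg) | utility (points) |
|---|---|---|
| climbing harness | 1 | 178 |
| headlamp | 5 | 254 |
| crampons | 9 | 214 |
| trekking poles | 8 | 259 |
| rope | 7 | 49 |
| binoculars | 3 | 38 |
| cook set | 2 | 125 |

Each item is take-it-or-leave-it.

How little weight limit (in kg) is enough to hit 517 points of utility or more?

Look for the lowest-weight combination reaching 517.
climbing harness + headlamp + cook set: 557 utility at 8 kg.
Below 8 kg the best achievable stays under 517.

8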